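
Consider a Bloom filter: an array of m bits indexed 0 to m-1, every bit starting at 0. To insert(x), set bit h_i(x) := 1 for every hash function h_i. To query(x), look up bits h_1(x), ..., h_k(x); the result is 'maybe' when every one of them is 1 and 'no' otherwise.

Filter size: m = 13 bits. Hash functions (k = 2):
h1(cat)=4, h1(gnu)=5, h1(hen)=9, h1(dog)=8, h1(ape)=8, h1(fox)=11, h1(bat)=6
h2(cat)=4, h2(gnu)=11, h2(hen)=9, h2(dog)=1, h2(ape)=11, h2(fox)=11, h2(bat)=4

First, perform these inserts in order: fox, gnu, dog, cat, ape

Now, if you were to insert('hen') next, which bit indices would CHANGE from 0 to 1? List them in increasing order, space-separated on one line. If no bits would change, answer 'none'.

Answer: 9

Derivation:
Start: bits=0000000000000
After insert 'fox': sets bits 11 -> bits=0000000000010
After insert 'gnu': sets bits 5 11 -> bits=0000010000010
After insert 'dog': sets bits 1 8 -> bits=0100010010010
After insert 'cat': sets bits 4 -> bits=0100110010010
After insert 'ape': sets bits 8 11 -> bits=0100110010010
insert 'hen' would touch bits 9; currently bit9=0
Bits that are 0 among those (would change 0->1): 9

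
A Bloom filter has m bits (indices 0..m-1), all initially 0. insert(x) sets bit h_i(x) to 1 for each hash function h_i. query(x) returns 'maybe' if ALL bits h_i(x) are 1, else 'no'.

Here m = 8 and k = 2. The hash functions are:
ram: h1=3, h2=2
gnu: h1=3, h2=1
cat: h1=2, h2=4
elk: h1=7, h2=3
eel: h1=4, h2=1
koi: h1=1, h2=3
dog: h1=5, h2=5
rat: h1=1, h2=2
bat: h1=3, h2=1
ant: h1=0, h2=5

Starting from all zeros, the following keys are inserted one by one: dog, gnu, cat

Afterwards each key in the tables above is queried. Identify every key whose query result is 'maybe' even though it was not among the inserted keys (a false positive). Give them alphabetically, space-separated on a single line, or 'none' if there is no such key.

Answer: bat eel koi ram rat

Derivation:
Start: bits=00000000
After insert 'dog': sets bits 5 -> bits=00000100
After insert 'gnu': sets bits 1 3 -> bits=01010100
After insert 'cat': sets bits 2 4 -> bits=01111100
Not inserted: ant bat eel elk koi ram rat — query each against bits=01111100:
query ant: checks bit0=0, bit5=1 (has a 0) -> no => not a false positive
query bat: checks bit1=1, bit3=1 (all 1) -> maybe => FALSE POSITIVE
query eel: checks bit1=1, bit4=1 (all 1) -> maybe => FALSE POSITIVE
query elk: checks bit3=1, bit7=0 (has a 0) -> no => not a false positive
query koi: checks bit1=1, bit3=1 (all 1) -> maybe => FALSE POSITIVE
query ram: checks bit2=1, bit3=1 (all 1) -> maybe => FALSE POSITIVE
query rat: checks bit1=1, bit2=1 (all 1) -> maybe => FALSE POSITIVE
False positives (alphabetical): bat eel koi ram rat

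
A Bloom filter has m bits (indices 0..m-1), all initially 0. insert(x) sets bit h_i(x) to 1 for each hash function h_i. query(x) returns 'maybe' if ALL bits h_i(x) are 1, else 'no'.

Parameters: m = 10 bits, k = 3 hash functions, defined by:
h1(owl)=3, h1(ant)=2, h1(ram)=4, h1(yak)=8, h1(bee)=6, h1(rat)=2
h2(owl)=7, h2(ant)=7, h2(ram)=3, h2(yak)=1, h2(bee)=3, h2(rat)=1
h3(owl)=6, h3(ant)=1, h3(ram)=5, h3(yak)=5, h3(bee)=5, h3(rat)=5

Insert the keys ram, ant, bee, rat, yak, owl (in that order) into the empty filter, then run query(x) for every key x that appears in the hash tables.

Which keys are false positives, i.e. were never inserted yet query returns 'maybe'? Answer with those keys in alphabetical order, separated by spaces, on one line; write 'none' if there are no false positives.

Answer: none

Derivation:
Start: bits=0000000000
After insert 'ram': sets bits 3 4 5 -> bits=0001110000
After insert 'ant': sets bits 1 2 7 -> bits=0111110100
After insert 'bee': sets bits 3 5 6 -> bits=0111111100
After insert 'rat': sets bits 1 2 5 -> bits=0111111100
After insert 'yak': sets bits 1 5 8 -> bits=0111111110
After insert 'owl': sets bits 3 6 7 -> bits=0111111110
Not inserted: (none) — query each against bits=0111111110:
False positives (alphabetical): none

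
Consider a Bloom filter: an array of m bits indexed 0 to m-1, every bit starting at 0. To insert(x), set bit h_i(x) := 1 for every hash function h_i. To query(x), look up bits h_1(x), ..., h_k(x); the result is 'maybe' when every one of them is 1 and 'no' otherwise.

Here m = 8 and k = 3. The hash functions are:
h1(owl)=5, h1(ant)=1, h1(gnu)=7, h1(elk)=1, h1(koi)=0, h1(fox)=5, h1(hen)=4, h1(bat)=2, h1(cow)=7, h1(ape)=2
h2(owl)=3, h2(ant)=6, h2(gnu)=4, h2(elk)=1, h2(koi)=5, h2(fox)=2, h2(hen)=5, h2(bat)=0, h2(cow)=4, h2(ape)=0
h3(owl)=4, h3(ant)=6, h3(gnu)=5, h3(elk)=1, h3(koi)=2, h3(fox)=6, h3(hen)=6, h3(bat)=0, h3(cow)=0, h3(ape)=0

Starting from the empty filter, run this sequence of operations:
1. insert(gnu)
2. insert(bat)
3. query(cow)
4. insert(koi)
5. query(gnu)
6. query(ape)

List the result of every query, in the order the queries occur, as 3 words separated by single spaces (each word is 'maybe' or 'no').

Answer: maybe maybe maybe

Derivation:
Start: bits=00000000
Op 1: insert gnu -> sets bits 4 5 7 -> bits=00001101
Op 2: insert bat -> sets bits 0 2 -> bits=10101101
Op 3: query cow -> checks bit0=1, bit4=1, bit7=1 (all 1) -> maybe
Op 4: insert koi -> sets bits 0 2 5 -> bits=10101101
Op 5: query gnu -> checks bit4=1, bit5=1, bit7=1 (all 1) -> maybe
Op 6: query ape -> checks bit0=1, bit2=1 (all 1) -> maybe
Query results in order: maybe maybe maybe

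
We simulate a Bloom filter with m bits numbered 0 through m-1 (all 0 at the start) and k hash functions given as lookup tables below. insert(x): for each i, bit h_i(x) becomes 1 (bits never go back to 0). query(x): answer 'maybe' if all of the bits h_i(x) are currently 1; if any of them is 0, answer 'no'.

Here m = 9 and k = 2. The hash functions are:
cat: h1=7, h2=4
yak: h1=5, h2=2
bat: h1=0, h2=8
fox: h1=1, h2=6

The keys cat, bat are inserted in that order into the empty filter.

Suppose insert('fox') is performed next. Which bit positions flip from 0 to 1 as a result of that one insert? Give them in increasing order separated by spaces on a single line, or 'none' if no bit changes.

Start: bits=000000000
After insert 'cat': sets bits 4 7 -> bits=000010010
After insert 'bat': sets bits 0 8 -> bits=100010011
insert 'fox' would touch bits 1 6; currently bit1=0, bit6=0
Bits that are 0 among those (would change 0->1): 1 6

Answer: 1 6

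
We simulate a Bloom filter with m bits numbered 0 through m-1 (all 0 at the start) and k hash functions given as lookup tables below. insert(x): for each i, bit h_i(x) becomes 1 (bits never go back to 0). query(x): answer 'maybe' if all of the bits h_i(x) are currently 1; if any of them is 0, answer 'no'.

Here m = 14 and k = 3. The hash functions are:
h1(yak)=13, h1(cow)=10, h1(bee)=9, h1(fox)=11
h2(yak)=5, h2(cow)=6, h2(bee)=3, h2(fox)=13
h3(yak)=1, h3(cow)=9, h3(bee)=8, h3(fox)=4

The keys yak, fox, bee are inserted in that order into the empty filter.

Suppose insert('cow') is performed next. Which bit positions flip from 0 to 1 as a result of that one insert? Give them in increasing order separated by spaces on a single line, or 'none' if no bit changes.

Start: bits=00000000000000
After insert 'yak': sets bits 1 5 13 -> bits=01000100000001
After insert 'fox': sets bits 4 11 13 -> bits=01001100000101
After insert 'bee': sets bits 3 8 9 -> bits=01011100110101
insert 'cow' would touch bits 6 9 10; currently bit6=0, bit9=1, bit10=0
Bits that are 0 among those (would change 0->1): 6 10

Answer: 6 10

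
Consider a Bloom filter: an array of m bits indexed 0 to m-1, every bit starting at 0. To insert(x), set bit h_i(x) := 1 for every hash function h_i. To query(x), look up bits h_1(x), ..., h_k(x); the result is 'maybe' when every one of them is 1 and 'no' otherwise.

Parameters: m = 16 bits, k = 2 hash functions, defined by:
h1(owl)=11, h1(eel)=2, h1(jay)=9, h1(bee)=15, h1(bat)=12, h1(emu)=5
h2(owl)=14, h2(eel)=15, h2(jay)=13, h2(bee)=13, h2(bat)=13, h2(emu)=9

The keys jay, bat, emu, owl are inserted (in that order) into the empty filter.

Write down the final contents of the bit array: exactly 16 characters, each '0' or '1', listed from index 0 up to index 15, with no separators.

Start: bits=0000000000000000
After insert 'jay': sets bits 9 13 -> bits=0000000001000100
After insert 'bat': sets bits 12 13 -> bits=0000000001001100
After insert 'emu': sets bits 5 9 -> bits=0000010001001100
After insert 'owl': sets bits 11 14 -> bits=0000010001011110

Answer: 0000010001011110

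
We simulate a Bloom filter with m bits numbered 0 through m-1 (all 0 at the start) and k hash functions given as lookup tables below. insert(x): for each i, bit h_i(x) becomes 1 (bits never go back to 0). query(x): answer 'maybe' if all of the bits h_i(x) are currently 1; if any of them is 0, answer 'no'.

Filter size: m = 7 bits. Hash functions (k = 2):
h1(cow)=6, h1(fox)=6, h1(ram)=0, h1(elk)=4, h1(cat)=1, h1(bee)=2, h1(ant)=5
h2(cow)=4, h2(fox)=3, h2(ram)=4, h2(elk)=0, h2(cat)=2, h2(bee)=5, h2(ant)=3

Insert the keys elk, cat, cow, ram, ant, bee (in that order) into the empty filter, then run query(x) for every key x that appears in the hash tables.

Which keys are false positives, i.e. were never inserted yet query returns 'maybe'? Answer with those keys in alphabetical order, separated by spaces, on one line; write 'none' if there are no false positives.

Start: bits=0000000
After insert 'elk': sets bits 0 4 -> bits=1000100
After insert 'cat': sets bits 1 2 -> bits=1110100
After insert 'cow': sets bits 4 6 -> bits=1110101
After insert 'ram': sets bits 0 4 -> bits=1110101
After insert 'ant': sets bits 3 5 -> bits=1111111
After insert 'bee': sets bits 2 5 -> bits=1111111
Not inserted: fox — query each against bits=1111111:
query fox: checks bit3=1, bit6=1 (all 1) -> maybe => FALSE POSITIVE
False positives (alphabetical): fox

Answer: fox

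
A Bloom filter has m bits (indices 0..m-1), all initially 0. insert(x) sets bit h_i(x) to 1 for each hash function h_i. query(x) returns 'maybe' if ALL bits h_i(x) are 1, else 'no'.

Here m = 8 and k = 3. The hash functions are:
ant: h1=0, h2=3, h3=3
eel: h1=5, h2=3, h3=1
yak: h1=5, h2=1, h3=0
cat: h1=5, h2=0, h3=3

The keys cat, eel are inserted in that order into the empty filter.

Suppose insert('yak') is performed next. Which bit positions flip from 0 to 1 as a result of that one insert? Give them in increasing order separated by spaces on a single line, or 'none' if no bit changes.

Answer: none

Derivation:
Start: bits=00000000
After insert 'cat': sets bits 0 3 5 -> bits=10010100
After insert 'eel': sets bits 1 3 5 -> bits=11010100
insert 'yak' would touch bits 0 1 5; currently bit0=1, bit1=1, bit5=1
Bits that are 0 among those (would change 0->1): none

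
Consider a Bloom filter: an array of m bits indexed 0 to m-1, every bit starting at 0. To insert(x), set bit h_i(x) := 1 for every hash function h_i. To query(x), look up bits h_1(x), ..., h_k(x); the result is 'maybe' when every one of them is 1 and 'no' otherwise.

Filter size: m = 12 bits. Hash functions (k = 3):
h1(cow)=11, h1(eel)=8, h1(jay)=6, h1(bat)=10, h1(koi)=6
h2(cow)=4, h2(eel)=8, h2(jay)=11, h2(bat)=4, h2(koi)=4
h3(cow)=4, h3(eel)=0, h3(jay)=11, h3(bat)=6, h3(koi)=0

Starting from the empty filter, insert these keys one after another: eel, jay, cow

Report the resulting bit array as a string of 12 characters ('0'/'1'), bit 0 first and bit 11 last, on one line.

Start: bits=000000000000
After insert 'eel': sets bits 0 8 -> bits=100000001000
After insert 'jay': sets bits 6 11 -> bits=100000101001
After insert 'cow': sets bits 4 11 -> bits=100010101001

Answer: 100010101001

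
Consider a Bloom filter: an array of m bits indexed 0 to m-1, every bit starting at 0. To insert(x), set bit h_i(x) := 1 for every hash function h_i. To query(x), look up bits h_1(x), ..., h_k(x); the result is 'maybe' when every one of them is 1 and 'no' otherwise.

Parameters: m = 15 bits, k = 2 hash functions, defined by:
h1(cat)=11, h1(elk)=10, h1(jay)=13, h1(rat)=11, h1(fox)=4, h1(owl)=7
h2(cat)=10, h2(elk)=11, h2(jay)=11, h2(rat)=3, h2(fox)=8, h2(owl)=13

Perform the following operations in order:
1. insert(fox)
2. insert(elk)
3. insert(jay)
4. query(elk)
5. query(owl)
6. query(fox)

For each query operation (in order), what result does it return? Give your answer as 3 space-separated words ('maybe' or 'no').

Start: bits=000000000000000
Op 1: insert fox -> sets bits 4 8 -> bits=000010001000000
Op 2: insert elk -> sets bits 10 11 -> bits=000010001011000
Op 3: insert jay -> sets bits 11 13 -> bits=000010001011010
Op 4: query elk -> checks bit10=1, bit11=1 (all 1) -> maybe
Op 5: query owl -> checks bit7=0, bit13=1 (has a 0) -> no
Op 6: query fox -> checks bit4=1, bit8=1 (all 1) -> maybe
Query results in order: maybe no maybe

Answer: maybe no maybe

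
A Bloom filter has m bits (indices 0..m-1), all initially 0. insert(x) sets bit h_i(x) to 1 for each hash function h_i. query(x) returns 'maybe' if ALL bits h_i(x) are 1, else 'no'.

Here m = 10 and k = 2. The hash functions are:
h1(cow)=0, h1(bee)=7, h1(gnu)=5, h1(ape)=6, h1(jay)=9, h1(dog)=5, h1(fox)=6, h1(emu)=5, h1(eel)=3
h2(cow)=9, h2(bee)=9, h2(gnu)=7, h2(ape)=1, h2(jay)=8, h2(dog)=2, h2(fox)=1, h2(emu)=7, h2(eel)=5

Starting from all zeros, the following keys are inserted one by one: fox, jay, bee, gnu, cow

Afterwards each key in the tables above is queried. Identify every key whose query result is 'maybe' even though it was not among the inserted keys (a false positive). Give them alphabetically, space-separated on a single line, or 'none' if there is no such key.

Start: bits=0000000000
After insert 'fox': sets bits 1 6 -> bits=0100001000
After insert 'jay': sets bits 8 9 -> bits=0100001011
After insert 'bee': sets bits 7 9 -> bits=0100001111
After insert 'gnu': sets bits 5 7 -> bits=0100011111
After insert 'cow': sets bits 0 9 -> bits=1100011111
Not inserted: ape dog eel emu — query each against bits=1100011111:
query ape: checks bit1=1, bit6=1 (all 1) -> maybe => FALSE POSITIVE
query dog: checks bit2=0, bit5=1 (has a 0) -> no => not a false positive
query eel: checks bit3=0, bit5=1 (has a 0) -> no => not a false positive
query emu: checks bit5=1, bit7=1 (all 1) -> maybe => FALSE POSITIVE
False positives (alphabetical): ape emu

Answer: ape emu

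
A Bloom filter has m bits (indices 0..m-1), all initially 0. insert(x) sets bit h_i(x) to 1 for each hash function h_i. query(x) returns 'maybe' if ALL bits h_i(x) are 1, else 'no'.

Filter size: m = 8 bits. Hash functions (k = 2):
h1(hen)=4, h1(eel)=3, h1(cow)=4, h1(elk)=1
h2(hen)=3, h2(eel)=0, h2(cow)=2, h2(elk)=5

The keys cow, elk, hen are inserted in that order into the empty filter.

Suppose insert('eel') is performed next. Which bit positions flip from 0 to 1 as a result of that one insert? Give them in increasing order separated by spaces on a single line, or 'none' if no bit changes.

Answer: 0

Derivation:
Start: bits=00000000
After insert 'cow': sets bits 2 4 -> bits=00101000
After insert 'elk': sets bits 1 5 -> bits=01101100
After insert 'hen': sets bits 3 4 -> bits=01111100
insert 'eel' would touch bits 0 3; currently bit0=0, bit3=1
Bits that are 0 among those (would change 0->1): 0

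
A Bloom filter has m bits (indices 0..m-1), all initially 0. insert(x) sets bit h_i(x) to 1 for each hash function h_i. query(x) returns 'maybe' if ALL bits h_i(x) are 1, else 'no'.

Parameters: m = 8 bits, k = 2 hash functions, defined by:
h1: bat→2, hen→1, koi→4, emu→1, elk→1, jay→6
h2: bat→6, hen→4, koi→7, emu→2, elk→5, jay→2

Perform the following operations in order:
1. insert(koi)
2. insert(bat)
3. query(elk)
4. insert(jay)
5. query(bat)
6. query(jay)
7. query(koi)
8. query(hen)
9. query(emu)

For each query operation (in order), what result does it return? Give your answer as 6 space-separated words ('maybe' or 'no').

Start: bits=00000000
Op 1: insert koi -> sets bits 4 7 -> bits=00001001
Op 2: insert bat -> sets bits 2 6 -> bits=00101011
Op 3: query elk -> checks bit1=0, bit5=0 (has a 0) -> no
Op 4: insert jay -> sets bits 2 6 -> bits=00101011
Op 5: query bat -> checks bit2=1, bit6=1 (all 1) -> maybe
Op 6: query jay -> checks bit2=1, bit6=1 (all 1) -> maybe
Op 7: query koi -> checks bit4=1, bit7=1 (all 1) -> maybe
Op 8: query hen -> checks bit1=0, bit4=1 (has a 0) -> no
Op 9: query emu -> checks bit1=0, bit2=1 (has a 0) -> no
Query results in order: no maybe maybe maybe no no

Answer: no maybe maybe maybe no no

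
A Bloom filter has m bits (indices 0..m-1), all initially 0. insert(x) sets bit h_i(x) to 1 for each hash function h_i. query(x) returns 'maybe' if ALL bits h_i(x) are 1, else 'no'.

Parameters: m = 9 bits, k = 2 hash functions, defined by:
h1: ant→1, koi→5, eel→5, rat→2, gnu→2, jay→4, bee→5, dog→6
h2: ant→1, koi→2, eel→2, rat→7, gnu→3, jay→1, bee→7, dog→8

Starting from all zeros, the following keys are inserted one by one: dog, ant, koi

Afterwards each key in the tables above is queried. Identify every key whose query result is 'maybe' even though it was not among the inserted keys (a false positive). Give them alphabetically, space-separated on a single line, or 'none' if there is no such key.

Answer: eel

Derivation:
Start: bits=000000000
After insert 'dog': sets bits 6 8 -> bits=000000101
After insert 'ant': sets bits 1 -> bits=010000101
After insert 'koi': sets bits 2 5 -> bits=011001101
Not inserted: bee eel gnu jay rat — query each against bits=011001101:
query bee: checks bit5=1, bit7=0 (has a 0) -> no => not a false positive
query eel: checks bit2=1, bit5=1 (all 1) -> maybe => FALSE POSITIVE
query gnu: checks bit2=1, bit3=0 (has a 0) -> no => not a false positive
query jay: checks bit1=1, bit4=0 (has a 0) -> no => not a false positive
query rat: checks bit2=1, bit7=0 (has a 0) -> no => not a false positive
False positives (alphabetical): eel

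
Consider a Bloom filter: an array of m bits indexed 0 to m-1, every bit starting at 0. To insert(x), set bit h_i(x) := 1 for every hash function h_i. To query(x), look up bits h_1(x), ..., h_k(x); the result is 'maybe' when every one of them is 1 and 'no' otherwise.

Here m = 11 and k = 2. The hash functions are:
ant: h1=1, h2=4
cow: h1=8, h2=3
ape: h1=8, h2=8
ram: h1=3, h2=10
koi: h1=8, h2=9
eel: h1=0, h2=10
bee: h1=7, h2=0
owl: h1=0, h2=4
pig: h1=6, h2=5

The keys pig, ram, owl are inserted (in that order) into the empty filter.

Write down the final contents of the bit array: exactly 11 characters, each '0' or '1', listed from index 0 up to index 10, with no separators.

Start: bits=00000000000
After insert 'pig': sets bits 5 6 -> bits=00000110000
After insert 'ram': sets bits 3 10 -> bits=00010110001
After insert 'owl': sets bits 0 4 -> bits=10011110001

Answer: 10011110001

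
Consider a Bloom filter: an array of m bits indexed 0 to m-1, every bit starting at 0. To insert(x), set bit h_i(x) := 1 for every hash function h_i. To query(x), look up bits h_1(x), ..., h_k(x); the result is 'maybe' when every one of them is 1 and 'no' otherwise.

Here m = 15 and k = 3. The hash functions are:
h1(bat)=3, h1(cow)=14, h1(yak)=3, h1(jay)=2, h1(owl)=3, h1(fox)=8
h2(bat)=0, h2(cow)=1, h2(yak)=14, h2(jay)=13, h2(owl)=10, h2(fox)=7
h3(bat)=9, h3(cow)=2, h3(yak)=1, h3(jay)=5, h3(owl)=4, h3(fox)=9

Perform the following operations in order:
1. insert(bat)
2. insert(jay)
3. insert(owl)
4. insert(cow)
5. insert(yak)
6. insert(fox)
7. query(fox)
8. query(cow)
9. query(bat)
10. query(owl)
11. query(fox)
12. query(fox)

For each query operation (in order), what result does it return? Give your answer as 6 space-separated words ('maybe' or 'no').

Start: bits=000000000000000
Op 1: insert bat -> sets bits 0 3 9 -> bits=100100000100000
Op 2: insert jay -> sets bits 2 5 13 -> bits=101101000100010
Op 3: insert owl -> sets bits 3 4 10 -> bits=101111000110010
Op 4: insert cow -> sets bits 1 2 14 -> bits=111111000110011
Op 5: insert yak -> sets bits 1 3 14 -> bits=111111000110011
Op 6: insert fox -> sets bits 7 8 9 -> bits=111111011110011
Op 7: query fox -> checks bit7=1, bit8=1, bit9=1 (all 1) -> maybe
Op 8: query cow -> checks bit1=1, bit2=1, bit14=1 (all 1) -> maybe
Op 9: query bat -> checks bit0=1, bit3=1, bit9=1 (all 1) -> maybe
Op 10: query owl -> checks bit3=1, bit4=1, bit10=1 (all 1) -> maybe
Op 11: query fox -> checks bit7=1, bit8=1, bit9=1 (all 1) -> maybe
Op 12: query fox -> checks bit7=1, bit8=1, bit9=1 (all 1) -> maybe
Query results in order: maybe maybe maybe maybe maybe maybe

Answer: maybe maybe maybe maybe maybe maybe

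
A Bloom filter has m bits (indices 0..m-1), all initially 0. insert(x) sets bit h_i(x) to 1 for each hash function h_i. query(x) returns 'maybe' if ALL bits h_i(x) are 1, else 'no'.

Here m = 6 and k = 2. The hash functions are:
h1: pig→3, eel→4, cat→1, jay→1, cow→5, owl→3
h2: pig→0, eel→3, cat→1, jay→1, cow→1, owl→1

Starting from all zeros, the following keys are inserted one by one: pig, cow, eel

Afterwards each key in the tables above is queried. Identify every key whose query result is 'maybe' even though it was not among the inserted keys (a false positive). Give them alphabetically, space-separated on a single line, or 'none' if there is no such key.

Answer: cat jay owl

Derivation:
Start: bits=000000
After insert 'pig': sets bits 0 3 -> bits=100100
After insert 'cow': sets bits 1 5 -> bits=110101
After insert 'eel': sets bits 3 4 -> bits=110111
Not inserted: cat jay owl — query each against bits=110111:
query cat: checks bit1=1 (all 1) -> maybe => FALSE POSITIVE
query jay: checks bit1=1 (all 1) -> maybe => FALSE POSITIVE
query owl: checks bit1=1, bit3=1 (all 1) -> maybe => FALSE POSITIVE
False positives (alphabetical): cat jay owl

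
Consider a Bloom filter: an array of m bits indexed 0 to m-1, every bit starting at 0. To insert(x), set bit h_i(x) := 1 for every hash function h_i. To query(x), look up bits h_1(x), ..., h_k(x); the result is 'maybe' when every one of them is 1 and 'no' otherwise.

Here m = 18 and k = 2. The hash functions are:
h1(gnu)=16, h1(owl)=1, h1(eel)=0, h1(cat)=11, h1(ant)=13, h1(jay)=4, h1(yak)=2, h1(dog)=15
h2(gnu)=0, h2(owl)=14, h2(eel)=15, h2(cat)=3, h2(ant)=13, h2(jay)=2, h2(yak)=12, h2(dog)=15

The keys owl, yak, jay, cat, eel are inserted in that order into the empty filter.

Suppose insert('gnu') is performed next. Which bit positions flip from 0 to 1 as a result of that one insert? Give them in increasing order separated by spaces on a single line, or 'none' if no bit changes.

Answer: 16

Derivation:
Start: bits=000000000000000000
After insert 'owl': sets bits 1 14 -> bits=010000000000001000
After insert 'yak': sets bits 2 12 -> bits=011000000000101000
After insert 'jay': sets bits 2 4 -> bits=011010000000101000
After insert 'cat': sets bits 3 11 -> bits=011110000001101000
After insert 'eel': sets bits 0 15 -> bits=111110000001101100
insert 'gnu' would touch bits 0 16; currently bit0=1, bit16=0
Bits that are 0 among those (would change 0->1): 16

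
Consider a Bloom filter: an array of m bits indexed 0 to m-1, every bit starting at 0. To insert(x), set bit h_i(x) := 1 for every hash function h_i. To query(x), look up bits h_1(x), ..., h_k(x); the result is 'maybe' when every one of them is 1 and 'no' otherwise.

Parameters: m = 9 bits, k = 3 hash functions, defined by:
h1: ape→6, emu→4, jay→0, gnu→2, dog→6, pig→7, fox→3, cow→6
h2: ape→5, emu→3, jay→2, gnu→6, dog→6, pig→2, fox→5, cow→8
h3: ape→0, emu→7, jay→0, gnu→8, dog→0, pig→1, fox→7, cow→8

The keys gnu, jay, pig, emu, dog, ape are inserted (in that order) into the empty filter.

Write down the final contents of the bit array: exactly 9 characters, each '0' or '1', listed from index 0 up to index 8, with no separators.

Start: bits=000000000
After insert 'gnu': sets bits 2 6 8 -> bits=001000101
After insert 'jay': sets bits 0 2 -> bits=101000101
After insert 'pig': sets bits 1 2 7 -> bits=111000111
After insert 'emu': sets bits 3 4 7 -> bits=111110111
After insert 'dog': sets bits 0 6 -> bits=111110111
After insert 'ape': sets bits 0 5 6 -> bits=111111111

Answer: 111111111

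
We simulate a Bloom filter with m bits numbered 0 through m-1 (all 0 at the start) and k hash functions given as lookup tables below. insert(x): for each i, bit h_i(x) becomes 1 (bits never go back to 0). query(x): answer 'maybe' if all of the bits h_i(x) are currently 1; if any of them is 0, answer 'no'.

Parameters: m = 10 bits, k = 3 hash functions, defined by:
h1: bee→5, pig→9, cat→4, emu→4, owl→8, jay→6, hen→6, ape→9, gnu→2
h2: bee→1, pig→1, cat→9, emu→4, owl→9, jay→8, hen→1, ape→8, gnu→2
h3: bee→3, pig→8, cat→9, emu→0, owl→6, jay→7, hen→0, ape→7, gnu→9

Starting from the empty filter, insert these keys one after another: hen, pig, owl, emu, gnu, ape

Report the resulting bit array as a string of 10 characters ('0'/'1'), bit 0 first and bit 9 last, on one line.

Start: bits=0000000000
After insert 'hen': sets bits 0 1 6 -> bits=1100001000
After insert 'pig': sets bits 1 8 9 -> bits=1100001011
After insert 'owl': sets bits 6 8 9 -> bits=1100001011
After insert 'emu': sets bits 0 4 -> bits=1100101011
After insert 'gnu': sets bits 2 9 -> bits=1110101011
After insert 'ape': sets bits 7 8 9 -> bits=1110101111

Answer: 1110101111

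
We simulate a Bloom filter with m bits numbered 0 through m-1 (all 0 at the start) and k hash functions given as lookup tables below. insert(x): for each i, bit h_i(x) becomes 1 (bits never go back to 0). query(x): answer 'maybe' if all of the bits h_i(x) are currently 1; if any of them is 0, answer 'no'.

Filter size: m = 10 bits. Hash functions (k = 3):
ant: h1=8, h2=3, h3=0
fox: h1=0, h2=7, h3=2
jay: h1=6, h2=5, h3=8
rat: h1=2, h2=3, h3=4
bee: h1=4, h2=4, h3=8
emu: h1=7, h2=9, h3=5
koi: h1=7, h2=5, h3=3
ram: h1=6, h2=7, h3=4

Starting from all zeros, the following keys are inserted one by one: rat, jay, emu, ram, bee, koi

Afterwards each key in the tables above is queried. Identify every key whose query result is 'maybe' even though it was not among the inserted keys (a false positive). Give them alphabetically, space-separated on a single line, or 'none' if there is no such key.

Start: bits=0000000000
After insert 'rat': sets bits 2 3 4 -> bits=0011100000
After insert 'jay': sets bits 5 6 8 -> bits=0011111010
After insert 'emu': sets bits 5 7 9 -> bits=0011111111
After insert 'ram': sets bits 4 6 7 -> bits=0011111111
After insert 'bee': sets bits 4 8 -> bits=0011111111
After insert 'koi': sets bits 3 5 7 -> bits=0011111111
Not inserted: ant fox — query each against bits=0011111111:
query ant: checks bit0=0, bit3=1, bit8=1 (has a 0) -> no => not a false positive
query fox: checks bit0=0, bit2=1, bit7=1 (has a 0) -> no => not a false positive
False positives (alphabetical): none

Answer: none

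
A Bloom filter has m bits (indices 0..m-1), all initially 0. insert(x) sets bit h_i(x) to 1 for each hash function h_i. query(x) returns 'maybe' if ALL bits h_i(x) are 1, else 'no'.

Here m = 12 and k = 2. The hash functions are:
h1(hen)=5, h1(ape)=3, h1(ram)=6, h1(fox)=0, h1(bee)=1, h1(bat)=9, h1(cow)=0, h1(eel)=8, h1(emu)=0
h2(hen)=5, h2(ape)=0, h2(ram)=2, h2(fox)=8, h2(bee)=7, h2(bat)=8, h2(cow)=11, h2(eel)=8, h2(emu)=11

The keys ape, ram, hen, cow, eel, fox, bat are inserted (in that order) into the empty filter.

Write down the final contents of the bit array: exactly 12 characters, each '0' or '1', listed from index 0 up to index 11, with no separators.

Answer: 101101101101

Derivation:
Start: bits=000000000000
After insert 'ape': sets bits 0 3 -> bits=100100000000
After insert 'ram': sets bits 2 6 -> bits=101100100000
After insert 'hen': sets bits 5 -> bits=101101100000
After insert 'cow': sets bits 0 11 -> bits=101101100001
After insert 'eel': sets bits 8 -> bits=101101101001
After insert 'fox': sets bits 0 8 -> bits=101101101001
After insert 'bat': sets bits 8 9 -> bits=101101101101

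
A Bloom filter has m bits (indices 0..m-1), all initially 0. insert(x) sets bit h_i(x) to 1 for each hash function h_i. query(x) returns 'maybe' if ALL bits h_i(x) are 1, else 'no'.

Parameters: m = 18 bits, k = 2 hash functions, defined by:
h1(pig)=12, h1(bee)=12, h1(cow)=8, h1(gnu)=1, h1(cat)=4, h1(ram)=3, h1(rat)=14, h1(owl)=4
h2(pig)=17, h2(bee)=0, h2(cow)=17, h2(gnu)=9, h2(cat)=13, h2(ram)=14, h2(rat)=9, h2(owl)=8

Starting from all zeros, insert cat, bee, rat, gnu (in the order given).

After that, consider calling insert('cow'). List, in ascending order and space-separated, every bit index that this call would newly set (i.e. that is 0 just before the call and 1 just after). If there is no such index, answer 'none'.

Answer: 8 17

Derivation:
Start: bits=000000000000000000
After insert 'cat': sets bits 4 13 -> bits=000010000000010000
After insert 'bee': sets bits 0 12 -> bits=100010000000110000
After insert 'rat': sets bits 9 14 -> bits=100010000100111000
After insert 'gnu': sets bits 1 9 -> bits=110010000100111000
insert 'cow' would touch bits 8 17; currently bit8=0, bit17=0
Bits that are 0 among those (would change 0->1): 8 17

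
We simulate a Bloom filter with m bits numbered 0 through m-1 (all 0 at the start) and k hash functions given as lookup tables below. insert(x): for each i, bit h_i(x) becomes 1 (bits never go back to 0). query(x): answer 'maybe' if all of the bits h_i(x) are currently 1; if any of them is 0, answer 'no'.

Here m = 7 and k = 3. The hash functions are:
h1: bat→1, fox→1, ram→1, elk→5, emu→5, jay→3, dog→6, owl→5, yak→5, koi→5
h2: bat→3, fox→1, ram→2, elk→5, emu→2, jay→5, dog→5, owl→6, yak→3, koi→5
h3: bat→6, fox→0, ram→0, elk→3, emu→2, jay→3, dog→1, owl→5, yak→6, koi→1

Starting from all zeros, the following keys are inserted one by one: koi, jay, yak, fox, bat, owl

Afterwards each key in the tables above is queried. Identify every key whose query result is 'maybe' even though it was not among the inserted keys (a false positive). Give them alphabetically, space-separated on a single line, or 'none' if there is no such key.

Answer: dog elk

Derivation:
Start: bits=0000000
After insert 'koi': sets bits 1 5 -> bits=0100010
After insert 'jay': sets bits 3 5 -> bits=0101010
After insert 'yak': sets bits 3 5 6 -> bits=0101011
After insert 'fox': sets bits 0 1 -> bits=1101011
After insert 'bat': sets bits 1 3 6 -> bits=1101011
After insert 'owl': sets bits 5 6 -> bits=1101011
Not inserted: dog elk emu ram — query each against bits=1101011:
query dog: checks bit1=1, bit5=1, bit6=1 (all 1) -> maybe => FALSE POSITIVE
query elk: checks bit3=1, bit5=1 (all 1) -> maybe => FALSE POSITIVE
query emu: checks bit2=0, bit5=1 (has a 0) -> no => not a false positive
query ram: checks bit0=1, bit1=1, bit2=0 (has a 0) -> no => not a false positive
False positives (alphabetical): dog elk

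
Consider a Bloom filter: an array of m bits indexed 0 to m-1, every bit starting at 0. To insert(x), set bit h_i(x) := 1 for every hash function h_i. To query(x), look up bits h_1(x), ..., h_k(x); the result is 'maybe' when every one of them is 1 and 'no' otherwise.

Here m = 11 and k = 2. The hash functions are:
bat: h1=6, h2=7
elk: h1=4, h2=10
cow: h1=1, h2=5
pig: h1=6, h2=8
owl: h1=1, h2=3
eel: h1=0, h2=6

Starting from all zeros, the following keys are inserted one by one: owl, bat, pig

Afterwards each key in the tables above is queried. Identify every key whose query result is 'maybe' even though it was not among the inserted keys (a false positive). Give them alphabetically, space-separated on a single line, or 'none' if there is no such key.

Answer: none

Derivation:
Start: bits=00000000000
After insert 'owl': sets bits 1 3 -> bits=01010000000
After insert 'bat': sets bits 6 7 -> bits=01010011000
After insert 'pig': sets bits 6 8 -> bits=01010011100
Not inserted: cow eel elk — query each against bits=01010011100:
query cow: checks bit1=1, bit5=0 (has a 0) -> no => not a false positive
query eel: checks bit0=0, bit6=1 (has a 0) -> no => not a false positive
query elk: checks bit4=0, bit10=0 (has a 0) -> no => not a false positive
False positives (alphabetical): none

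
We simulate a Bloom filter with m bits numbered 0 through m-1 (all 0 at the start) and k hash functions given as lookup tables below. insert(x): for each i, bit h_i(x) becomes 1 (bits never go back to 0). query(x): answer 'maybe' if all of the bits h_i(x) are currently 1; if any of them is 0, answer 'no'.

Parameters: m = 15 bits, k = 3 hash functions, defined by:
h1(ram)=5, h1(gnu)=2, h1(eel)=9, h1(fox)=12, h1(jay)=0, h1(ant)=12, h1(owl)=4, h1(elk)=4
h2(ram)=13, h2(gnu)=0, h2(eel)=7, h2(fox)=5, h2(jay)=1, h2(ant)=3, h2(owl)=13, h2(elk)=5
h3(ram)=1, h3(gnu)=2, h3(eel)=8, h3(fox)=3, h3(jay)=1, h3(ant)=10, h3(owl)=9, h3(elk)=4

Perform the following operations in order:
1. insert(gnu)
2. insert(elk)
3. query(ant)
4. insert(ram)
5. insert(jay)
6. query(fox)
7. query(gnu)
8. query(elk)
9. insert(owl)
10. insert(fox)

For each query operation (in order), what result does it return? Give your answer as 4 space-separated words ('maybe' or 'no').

Start: bits=000000000000000
Op 1: insert gnu -> sets bits 0 2 -> bits=101000000000000
Op 2: insert elk -> sets bits 4 5 -> bits=101011000000000
Op 3: query ant -> checks bit3=0, bit10=0, bit12=0 (has a 0) -> no
Op 4: insert ram -> sets bits 1 5 13 -> bits=111011000000010
Op 5: insert jay -> sets bits 0 1 -> bits=111011000000010
Op 6: query fox -> checks bit3=0, bit5=1, bit12=0 (has a 0) -> no
Op 7: query gnu -> checks bit0=1, bit2=1 (all 1) -> maybe
Op 8: query elk -> checks bit4=1, bit5=1 (all 1) -> maybe
Op 9: insert owl -> sets bits 4 9 13 -> bits=111011000100010
Op 10: insert fox -> sets bits 3 5 12 -> bits=111111000100110
Query results in order: no no maybe maybe

Answer: no no maybe maybe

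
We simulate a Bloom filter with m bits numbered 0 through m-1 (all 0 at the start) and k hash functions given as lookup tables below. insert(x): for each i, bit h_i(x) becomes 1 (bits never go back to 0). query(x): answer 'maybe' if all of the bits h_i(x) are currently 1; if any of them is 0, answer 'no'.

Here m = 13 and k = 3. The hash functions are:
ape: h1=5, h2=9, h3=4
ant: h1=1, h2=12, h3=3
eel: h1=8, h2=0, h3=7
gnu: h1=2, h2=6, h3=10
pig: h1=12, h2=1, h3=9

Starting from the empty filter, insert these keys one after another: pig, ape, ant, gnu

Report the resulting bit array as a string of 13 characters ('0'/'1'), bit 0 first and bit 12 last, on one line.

Start: bits=0000000000000
After insert 'pig': sets bits 1 9 12 -> bits=0100000001001
After insert 'ape': sets bits 4 5 9 -> bits=0100110001001
After insert 'ant': sets bits 1 3 12 -> bits=0101110001001
After insert 'gnu': sets bits 2 6 10 -> bits=0111111001101

Answer: 0111111001101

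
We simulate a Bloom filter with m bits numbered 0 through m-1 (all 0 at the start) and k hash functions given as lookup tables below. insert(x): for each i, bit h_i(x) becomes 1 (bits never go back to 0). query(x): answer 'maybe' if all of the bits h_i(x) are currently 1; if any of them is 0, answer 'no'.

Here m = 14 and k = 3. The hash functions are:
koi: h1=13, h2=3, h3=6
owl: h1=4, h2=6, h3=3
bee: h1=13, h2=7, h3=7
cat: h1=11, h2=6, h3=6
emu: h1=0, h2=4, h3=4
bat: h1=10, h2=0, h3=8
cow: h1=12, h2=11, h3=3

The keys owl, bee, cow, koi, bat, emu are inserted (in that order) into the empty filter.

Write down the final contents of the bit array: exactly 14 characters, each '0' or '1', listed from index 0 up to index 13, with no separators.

Answer: 10011011101111

Derivation:
Start: bits=00000000000000
After insert 'owl': sets bits 3 4 6 -> bits=00011010000000
After insert 'bee': sets bits 7 13 -> bits=00011011000001
After insert 'cow': sets bits 3 11 12 -> bits=00011011000111
After insert 'koi': sets bits 3 6 13 -> bits=00011011000111
After insert 'bat': sets bits 0 8 10 -> bits=10011011101111
After insert 'emu': sets bits 0 4 -> bits=10011011101111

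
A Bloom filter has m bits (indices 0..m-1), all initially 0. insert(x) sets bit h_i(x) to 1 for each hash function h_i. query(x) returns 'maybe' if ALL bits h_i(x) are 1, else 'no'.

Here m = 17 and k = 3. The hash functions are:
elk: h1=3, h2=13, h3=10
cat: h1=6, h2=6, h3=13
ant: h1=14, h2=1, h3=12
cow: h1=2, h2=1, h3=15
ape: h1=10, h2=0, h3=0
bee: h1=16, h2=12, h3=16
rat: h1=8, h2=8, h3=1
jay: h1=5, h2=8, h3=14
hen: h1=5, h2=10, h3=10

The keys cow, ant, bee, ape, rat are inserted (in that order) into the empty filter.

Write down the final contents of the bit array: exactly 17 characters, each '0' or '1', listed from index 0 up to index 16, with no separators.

Start: bits=00000000000000000
After insert 'cow': sets bits 1 2 15 -> bits=01100000000000010
After insert 'ant': sets bits 1 12 14 -> bits=01100000000010110
After insert 'bee': sets bits 12 16 -> bits=01100000000010111
After insert 'ape': sets bits 0 10 -> bits=11100000001010111
After insert 'rat': sets bits 1 8 -> bits=11100000101010111

Answer: 11100000101010111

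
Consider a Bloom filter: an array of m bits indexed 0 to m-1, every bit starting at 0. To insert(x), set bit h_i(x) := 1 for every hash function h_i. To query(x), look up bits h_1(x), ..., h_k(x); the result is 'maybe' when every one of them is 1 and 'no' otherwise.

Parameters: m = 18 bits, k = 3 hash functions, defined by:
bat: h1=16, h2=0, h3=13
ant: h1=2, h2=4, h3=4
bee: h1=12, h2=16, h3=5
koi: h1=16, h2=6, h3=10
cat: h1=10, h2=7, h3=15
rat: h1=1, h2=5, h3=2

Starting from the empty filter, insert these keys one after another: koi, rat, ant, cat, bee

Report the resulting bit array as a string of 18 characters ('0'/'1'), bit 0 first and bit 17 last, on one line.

Start: bits=000000000000000000
After insert 'koi': sets bits 6 10 16 -> bits=000000100010000010
After insert 'rat': sets bits 1 2 5 -> bits=011001100010000010
After insert 'ant': sets bits 2 4 -> bits=011011100010000010
After insert 'cat': sets bits 7 10 15 -> bits=011011110010000110
After insert 'bee': sets bits 5 12 16 -> bits=011011110010100110

Answer: 011011110010100110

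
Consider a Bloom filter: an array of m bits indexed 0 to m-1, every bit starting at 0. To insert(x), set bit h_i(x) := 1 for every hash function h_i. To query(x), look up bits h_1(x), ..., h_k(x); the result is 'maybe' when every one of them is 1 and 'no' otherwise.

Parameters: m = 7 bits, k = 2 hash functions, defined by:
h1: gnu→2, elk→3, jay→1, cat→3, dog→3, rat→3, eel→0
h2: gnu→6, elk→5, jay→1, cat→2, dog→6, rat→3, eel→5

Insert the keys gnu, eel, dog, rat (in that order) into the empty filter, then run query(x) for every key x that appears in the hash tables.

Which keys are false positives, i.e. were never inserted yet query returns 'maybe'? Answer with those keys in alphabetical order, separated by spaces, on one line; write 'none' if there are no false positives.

Answer: cat elk

Derivation:
Start: bits=0000000
After insert 'gnu': sets bits 2 6 -> bits=0010001
After insert 'eel': sets bits 0 5 -> bits=1010011
After insert 'dog': sets bits 3 6 -> bits=1011011
After insert 'rat': sets bits 3 -> bits=1011011
Not inserted: cat elk jay — query each against bits=1011011:
query cat: checks bit2=1, bit3=1 (all 1) -> maybe => FALSE POSITIVE
query elk: checks bit3=1, bit5=1 (all 1) -> maybe => FALSE POSITIVE
query jay: checks bit1=0 (has a 0) -> no => not a false positive
False positives (alphabetical): cat elk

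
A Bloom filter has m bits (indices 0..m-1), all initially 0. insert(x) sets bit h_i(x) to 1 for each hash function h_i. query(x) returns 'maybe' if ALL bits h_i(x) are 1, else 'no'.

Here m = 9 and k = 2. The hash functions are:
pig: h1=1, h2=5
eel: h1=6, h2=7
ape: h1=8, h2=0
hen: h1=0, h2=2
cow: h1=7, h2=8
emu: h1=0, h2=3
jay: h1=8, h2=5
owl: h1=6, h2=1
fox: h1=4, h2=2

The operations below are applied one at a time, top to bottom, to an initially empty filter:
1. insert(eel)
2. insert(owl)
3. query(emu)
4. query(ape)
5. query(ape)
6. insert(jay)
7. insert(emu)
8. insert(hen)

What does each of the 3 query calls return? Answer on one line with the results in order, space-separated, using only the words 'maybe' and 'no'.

Start: bits=000000000
Op 1: insert eel -> sets bits 6 7 -> bits=000000110
Op 2: insert owl -> sets bits 1 6 -> bits=010000110
Op 3: query emu -> checks bit0=0, bit3=0 (has a 0) -> no
Op 4: query ape -> checks bit0=0, bit8=0 (has a 0) -> no
Op 5: query ape -> checks bit0=0, bit8=0 (has a 0) -> no
Op 6: insert jay -> sets bits 5 8 -> bits=010001111
Op 7: insert emu -> sets bits 0 3 -> bits=110101111
Op 8: insert hen -> sets bits 0 2 -> bits=111101111
Query results in order: no no no

Answer: no no no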